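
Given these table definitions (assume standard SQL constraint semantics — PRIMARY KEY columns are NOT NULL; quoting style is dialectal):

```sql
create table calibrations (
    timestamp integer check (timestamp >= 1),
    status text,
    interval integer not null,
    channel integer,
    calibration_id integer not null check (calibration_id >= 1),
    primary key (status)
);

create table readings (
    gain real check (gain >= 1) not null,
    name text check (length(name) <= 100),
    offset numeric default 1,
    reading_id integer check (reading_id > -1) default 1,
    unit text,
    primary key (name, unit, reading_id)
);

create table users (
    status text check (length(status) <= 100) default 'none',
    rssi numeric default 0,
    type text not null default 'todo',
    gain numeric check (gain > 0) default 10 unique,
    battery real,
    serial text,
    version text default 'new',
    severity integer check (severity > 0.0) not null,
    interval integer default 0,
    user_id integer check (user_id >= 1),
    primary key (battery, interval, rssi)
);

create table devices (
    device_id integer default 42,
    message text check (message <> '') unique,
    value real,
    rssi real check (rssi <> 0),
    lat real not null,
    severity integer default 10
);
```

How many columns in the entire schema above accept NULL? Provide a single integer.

13

calibrations: 2 nullable (timestamp, channel — PK (status) and explicit NOT NULL columns excluded).
readings: 1 nullable (offset — PK (name, unit, reading_id) and explicit NOT NULL columns excluded).
users: 5 nullable (status, gain, serial, version, user_id — PK (battery, interval, rssi) and explicit NOT NULL columns excluded).
devices: 5 nullable (device_id, message, value, rssi, severity — PK none and explicit NOT NULL columns excluded).
Total: 2 + 1 + 5 + 5 = 13.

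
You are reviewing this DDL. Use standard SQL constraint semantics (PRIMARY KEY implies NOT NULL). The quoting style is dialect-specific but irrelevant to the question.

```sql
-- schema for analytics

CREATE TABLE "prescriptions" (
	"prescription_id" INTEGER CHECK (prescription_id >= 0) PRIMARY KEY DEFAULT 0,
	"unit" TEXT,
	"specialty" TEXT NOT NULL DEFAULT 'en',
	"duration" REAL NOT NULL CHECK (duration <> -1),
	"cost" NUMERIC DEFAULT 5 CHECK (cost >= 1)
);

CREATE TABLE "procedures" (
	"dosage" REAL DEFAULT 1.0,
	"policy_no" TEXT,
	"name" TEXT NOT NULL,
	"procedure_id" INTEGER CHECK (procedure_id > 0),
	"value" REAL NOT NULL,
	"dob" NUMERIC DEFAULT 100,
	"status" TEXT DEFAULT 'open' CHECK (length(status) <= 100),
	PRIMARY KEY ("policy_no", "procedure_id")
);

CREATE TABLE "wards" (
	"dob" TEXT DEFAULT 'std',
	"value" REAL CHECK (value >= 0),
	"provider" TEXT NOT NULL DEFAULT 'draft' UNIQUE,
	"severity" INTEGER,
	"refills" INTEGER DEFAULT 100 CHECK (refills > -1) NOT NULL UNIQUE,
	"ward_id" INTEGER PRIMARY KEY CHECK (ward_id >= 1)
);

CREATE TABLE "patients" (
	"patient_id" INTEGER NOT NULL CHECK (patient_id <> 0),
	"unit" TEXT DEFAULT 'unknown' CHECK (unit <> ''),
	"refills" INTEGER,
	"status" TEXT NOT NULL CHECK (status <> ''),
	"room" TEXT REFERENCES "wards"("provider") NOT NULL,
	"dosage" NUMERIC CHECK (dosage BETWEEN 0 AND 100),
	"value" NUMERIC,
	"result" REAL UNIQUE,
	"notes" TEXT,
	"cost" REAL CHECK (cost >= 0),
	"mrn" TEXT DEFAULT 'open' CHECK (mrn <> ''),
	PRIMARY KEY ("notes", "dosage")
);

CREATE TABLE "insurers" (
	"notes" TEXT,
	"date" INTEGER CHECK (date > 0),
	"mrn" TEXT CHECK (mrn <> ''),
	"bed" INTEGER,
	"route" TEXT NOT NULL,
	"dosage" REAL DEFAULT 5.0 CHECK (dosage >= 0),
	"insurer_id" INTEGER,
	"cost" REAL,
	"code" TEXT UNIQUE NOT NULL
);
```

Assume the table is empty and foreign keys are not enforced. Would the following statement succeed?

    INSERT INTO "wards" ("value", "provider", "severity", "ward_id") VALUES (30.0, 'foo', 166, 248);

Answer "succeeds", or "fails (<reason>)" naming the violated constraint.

NOT NULL columns: provider is supplied; refills defaults to 100; ward_id is supplied.
CHECK constraints: 30.0 satisfies (value >= 0); 248 satisfies (ward_id >= 1).
No constraint is violated.

succeeds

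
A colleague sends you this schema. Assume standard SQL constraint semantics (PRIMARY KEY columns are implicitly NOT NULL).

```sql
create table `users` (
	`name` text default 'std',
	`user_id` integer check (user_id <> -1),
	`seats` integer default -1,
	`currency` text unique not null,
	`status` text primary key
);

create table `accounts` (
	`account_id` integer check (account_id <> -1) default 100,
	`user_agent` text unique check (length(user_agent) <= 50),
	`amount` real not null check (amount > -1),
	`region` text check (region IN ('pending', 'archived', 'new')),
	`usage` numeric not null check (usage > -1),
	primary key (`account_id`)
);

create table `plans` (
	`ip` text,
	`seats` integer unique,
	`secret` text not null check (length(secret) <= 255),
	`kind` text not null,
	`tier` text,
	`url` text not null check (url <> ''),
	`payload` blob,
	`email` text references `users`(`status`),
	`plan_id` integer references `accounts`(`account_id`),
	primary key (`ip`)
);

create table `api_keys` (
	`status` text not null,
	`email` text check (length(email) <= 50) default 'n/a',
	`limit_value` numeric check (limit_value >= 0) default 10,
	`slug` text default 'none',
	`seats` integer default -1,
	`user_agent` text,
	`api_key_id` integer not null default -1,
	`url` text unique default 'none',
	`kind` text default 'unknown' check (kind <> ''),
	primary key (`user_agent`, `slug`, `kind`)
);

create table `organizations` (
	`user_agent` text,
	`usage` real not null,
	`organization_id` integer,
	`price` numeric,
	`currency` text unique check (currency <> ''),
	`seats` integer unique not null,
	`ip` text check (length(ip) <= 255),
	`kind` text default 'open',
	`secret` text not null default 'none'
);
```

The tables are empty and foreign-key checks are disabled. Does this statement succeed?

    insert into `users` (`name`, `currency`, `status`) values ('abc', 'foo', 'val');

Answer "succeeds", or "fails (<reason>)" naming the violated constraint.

succeeds

NOT NULL columns: currency is supplied; status is supplied.
No constraint is violated.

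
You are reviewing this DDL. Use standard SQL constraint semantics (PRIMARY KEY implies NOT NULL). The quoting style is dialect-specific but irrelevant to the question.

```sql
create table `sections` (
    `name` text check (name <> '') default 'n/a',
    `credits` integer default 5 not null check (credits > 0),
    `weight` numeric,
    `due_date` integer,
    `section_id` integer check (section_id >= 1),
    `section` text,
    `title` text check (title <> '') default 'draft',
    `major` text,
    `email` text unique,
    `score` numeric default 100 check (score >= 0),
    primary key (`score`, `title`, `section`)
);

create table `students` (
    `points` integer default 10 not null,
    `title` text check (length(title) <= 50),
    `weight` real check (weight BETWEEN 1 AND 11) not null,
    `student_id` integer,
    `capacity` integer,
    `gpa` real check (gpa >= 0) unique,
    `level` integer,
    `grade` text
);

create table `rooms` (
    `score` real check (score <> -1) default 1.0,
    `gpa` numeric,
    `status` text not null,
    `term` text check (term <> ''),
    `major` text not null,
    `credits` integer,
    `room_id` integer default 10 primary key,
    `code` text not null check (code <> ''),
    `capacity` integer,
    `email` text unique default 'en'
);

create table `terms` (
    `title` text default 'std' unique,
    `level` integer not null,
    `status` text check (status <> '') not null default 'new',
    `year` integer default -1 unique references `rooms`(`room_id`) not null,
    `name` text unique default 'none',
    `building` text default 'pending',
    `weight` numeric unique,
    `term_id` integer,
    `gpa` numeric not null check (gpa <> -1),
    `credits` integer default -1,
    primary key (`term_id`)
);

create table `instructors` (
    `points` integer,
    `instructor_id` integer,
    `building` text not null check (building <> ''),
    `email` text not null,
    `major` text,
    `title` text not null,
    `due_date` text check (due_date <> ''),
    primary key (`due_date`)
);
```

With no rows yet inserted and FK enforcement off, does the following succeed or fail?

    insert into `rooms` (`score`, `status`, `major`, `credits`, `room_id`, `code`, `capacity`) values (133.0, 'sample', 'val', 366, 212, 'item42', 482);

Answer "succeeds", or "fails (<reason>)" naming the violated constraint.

NOT NULL columns: code is supplied; major is supplied; room_id is supplied; status is supplied.
CHECK constraints: 133.0 satisfies (score <> -1); 'item42' satisfies (code <> '').
No constraint is violated.

succeeds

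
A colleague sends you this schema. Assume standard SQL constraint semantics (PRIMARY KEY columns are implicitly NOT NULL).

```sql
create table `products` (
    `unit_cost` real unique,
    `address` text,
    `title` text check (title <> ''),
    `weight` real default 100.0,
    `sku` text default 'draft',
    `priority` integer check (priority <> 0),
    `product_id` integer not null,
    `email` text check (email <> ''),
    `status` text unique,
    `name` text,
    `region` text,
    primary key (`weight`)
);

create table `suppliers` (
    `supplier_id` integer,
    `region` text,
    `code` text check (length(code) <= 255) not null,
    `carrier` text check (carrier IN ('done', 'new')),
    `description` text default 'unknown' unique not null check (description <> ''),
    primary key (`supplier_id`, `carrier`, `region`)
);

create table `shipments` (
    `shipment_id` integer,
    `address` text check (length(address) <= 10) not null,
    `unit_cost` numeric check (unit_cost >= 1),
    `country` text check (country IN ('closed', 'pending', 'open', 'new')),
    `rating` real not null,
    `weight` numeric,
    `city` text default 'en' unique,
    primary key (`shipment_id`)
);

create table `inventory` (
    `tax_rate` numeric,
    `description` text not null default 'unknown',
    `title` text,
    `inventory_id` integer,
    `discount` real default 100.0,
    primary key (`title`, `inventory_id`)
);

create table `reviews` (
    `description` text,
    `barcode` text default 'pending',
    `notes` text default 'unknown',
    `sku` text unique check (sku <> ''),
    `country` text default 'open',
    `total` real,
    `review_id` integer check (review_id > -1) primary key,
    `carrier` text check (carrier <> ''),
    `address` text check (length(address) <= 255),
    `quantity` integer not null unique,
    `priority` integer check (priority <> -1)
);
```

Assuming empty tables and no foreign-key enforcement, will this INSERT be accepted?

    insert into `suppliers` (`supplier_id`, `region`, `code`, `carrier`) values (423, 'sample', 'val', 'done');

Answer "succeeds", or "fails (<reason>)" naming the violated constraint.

NOT NULL columns: carrier is supplied; code is supplied; description defaults to 'unknown'; region is supplied; supplier_id is supplied.
CHECK constraints: 'val' satisfies (length(code) <= 255); 'done' satisfies (carrier IN ('done', 'new')).
No constraint is violated.

succeeds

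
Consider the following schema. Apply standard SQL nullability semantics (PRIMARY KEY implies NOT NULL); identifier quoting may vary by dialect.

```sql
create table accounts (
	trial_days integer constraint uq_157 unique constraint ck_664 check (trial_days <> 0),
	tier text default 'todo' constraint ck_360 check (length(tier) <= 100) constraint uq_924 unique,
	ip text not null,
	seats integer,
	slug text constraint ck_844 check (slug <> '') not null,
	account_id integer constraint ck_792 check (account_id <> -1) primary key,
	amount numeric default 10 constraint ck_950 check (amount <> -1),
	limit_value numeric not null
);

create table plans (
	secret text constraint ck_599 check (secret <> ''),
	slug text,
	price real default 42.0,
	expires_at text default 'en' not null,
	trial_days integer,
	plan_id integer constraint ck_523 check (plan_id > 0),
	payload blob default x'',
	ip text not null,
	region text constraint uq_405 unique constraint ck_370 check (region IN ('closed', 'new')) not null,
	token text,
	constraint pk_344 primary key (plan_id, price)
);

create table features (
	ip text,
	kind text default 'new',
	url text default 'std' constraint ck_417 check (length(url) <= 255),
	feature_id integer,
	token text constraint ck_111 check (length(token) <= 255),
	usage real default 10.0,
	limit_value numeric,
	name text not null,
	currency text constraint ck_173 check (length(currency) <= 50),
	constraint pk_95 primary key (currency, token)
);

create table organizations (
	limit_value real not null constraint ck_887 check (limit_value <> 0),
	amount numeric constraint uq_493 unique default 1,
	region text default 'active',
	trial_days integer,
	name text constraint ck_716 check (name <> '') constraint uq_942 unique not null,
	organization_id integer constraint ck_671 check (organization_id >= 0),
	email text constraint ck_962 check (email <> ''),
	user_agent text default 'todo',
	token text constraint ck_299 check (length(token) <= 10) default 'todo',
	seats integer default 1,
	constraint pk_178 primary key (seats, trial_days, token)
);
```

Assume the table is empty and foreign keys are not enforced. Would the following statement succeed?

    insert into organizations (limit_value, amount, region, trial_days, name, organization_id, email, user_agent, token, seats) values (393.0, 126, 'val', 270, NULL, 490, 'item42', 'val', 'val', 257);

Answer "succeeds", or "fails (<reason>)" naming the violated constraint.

name is explicitly set to NULL, but name is declared NOT NULL.

fails (NOT NULL on name)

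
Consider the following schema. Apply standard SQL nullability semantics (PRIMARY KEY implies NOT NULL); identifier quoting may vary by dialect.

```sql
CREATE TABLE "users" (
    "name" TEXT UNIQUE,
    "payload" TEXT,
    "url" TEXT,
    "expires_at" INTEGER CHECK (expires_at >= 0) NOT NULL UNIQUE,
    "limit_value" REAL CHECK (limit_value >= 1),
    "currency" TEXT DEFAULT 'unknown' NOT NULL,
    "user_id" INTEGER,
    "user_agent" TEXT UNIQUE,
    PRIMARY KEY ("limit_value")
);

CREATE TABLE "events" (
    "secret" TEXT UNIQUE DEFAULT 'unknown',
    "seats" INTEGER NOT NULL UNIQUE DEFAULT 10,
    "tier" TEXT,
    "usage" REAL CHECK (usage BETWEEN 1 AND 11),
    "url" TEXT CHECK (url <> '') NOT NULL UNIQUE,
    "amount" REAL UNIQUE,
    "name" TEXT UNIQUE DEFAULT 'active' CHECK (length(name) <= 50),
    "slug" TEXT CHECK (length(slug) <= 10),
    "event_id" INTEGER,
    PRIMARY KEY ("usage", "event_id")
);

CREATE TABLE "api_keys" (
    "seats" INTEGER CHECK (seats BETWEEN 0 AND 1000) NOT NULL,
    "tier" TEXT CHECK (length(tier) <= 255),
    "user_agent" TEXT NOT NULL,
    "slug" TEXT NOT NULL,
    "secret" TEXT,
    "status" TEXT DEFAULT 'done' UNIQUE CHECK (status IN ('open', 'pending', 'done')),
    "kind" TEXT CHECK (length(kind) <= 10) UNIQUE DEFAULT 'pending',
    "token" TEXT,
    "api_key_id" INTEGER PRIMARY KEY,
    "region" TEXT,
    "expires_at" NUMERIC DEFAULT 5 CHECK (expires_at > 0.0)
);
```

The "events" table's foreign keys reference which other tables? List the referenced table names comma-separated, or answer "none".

No column in events has a REFERENCES clause.

none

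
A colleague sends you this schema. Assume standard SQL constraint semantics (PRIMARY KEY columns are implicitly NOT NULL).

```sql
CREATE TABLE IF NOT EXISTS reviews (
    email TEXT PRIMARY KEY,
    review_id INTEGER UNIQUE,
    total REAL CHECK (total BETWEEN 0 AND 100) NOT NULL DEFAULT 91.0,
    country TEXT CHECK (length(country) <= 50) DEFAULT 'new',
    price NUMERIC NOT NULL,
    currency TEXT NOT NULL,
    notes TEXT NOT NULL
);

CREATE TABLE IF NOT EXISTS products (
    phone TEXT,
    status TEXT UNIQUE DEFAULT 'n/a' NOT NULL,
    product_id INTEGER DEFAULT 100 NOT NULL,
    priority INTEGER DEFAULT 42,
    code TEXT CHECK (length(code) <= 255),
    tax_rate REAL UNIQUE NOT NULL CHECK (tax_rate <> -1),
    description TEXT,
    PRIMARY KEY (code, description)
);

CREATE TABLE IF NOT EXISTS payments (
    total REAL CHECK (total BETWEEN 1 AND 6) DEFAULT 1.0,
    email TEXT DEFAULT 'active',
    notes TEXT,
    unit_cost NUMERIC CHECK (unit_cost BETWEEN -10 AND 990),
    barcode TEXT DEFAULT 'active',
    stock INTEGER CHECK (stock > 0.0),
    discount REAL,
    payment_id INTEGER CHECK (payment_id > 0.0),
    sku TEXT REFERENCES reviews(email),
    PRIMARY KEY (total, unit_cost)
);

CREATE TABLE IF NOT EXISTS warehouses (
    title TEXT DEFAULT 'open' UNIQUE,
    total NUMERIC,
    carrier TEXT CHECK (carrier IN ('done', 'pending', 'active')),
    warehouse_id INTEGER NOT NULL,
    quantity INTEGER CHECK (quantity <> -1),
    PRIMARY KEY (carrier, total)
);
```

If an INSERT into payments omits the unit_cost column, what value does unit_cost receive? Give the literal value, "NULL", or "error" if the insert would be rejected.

error

unit_cost has no DEFAULT clause.
Omitting it would insert NULL, but it is part of the PRIMARY KEY, so the INSERT fails.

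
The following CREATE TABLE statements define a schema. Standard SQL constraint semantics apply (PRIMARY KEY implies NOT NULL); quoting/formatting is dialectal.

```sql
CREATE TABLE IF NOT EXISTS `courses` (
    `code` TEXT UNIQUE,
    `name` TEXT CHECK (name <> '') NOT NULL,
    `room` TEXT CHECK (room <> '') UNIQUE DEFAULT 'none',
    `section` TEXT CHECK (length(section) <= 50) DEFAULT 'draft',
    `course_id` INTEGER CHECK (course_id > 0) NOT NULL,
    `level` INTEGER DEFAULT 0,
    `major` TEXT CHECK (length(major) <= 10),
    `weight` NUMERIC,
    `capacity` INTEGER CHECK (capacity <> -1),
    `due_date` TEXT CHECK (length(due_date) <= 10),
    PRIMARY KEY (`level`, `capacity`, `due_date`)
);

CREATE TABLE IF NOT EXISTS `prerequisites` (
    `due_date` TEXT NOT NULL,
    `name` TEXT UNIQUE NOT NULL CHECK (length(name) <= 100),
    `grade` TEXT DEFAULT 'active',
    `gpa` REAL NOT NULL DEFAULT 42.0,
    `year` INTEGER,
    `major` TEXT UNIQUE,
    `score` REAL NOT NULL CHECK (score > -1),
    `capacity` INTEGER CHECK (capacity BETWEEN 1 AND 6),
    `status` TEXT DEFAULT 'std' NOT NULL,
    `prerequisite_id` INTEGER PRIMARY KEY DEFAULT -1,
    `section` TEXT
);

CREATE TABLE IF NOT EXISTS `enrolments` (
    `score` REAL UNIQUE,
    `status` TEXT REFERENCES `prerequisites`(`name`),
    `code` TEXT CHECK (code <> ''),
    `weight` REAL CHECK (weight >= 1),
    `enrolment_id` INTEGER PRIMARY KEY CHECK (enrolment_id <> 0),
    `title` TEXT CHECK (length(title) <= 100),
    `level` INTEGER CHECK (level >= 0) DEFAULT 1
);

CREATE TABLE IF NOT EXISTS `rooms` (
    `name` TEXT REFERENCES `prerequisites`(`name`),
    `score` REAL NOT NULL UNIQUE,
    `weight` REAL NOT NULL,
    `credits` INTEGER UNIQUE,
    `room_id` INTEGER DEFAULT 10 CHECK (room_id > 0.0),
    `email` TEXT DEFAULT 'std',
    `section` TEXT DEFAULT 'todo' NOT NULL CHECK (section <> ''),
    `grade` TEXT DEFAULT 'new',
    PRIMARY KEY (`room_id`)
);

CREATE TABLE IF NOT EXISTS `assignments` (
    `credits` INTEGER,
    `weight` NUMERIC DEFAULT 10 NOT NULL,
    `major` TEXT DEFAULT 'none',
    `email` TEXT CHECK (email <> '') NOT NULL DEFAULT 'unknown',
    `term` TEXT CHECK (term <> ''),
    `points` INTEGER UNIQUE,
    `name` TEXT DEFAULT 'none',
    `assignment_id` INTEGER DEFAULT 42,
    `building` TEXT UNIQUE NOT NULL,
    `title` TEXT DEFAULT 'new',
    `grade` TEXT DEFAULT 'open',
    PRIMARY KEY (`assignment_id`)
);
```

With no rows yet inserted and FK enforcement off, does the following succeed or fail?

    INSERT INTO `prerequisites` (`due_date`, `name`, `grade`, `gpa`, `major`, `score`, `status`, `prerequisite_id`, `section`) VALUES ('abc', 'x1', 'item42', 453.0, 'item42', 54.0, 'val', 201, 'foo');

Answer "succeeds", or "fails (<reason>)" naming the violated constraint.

NOT NULL columns: due_date is supplied; gpa is supplied; name is supplied; prerequisite_id is supplied; score is supplied; status is supplied.
CHECK constraints: 'x1' satisfies (length(name) <= 100); 54.0 satisfies (score > -1).
No constraint is violated.

succeeds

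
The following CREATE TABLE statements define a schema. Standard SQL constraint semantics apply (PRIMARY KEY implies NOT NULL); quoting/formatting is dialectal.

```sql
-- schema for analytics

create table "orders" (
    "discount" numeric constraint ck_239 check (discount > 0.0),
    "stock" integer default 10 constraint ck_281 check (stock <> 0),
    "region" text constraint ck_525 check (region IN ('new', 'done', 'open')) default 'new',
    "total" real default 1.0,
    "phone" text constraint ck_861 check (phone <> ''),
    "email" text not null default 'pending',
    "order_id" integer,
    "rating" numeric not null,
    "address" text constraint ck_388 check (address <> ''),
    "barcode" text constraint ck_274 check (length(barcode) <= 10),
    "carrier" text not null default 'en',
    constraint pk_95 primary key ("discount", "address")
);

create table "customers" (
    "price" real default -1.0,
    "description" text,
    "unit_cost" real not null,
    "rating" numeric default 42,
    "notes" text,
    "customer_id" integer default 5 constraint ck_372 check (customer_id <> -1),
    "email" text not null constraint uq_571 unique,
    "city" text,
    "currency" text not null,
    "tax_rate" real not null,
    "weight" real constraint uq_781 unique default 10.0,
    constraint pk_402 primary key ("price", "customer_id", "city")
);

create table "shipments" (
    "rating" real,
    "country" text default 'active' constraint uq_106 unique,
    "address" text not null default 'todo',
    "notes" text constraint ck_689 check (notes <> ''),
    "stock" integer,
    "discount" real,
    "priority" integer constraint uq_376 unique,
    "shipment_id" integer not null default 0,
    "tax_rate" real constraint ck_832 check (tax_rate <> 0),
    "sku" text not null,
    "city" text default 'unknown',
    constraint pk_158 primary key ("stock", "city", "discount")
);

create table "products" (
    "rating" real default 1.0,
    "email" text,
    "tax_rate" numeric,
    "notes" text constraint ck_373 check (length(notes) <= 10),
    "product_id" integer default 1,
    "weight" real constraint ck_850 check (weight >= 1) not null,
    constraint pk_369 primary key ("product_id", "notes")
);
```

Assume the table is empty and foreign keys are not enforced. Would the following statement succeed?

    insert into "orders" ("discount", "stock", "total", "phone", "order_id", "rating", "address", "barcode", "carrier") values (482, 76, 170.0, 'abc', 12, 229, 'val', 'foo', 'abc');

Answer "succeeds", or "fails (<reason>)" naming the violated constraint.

succeeds

NOT NULL columns: address is supplied; carrier is supplied; discount is supplied; email defaults to 'pending'; rating is supplied.
CHECK constraints: 482 satisfies (discount > 0.0); 76 satisfies (stock <> 0); 'abc' satisfies (phone <> ''); 'val' satisfies (address <> ''); 'foo' satisfies (length(barcode) <= 10).
No constraint is violated.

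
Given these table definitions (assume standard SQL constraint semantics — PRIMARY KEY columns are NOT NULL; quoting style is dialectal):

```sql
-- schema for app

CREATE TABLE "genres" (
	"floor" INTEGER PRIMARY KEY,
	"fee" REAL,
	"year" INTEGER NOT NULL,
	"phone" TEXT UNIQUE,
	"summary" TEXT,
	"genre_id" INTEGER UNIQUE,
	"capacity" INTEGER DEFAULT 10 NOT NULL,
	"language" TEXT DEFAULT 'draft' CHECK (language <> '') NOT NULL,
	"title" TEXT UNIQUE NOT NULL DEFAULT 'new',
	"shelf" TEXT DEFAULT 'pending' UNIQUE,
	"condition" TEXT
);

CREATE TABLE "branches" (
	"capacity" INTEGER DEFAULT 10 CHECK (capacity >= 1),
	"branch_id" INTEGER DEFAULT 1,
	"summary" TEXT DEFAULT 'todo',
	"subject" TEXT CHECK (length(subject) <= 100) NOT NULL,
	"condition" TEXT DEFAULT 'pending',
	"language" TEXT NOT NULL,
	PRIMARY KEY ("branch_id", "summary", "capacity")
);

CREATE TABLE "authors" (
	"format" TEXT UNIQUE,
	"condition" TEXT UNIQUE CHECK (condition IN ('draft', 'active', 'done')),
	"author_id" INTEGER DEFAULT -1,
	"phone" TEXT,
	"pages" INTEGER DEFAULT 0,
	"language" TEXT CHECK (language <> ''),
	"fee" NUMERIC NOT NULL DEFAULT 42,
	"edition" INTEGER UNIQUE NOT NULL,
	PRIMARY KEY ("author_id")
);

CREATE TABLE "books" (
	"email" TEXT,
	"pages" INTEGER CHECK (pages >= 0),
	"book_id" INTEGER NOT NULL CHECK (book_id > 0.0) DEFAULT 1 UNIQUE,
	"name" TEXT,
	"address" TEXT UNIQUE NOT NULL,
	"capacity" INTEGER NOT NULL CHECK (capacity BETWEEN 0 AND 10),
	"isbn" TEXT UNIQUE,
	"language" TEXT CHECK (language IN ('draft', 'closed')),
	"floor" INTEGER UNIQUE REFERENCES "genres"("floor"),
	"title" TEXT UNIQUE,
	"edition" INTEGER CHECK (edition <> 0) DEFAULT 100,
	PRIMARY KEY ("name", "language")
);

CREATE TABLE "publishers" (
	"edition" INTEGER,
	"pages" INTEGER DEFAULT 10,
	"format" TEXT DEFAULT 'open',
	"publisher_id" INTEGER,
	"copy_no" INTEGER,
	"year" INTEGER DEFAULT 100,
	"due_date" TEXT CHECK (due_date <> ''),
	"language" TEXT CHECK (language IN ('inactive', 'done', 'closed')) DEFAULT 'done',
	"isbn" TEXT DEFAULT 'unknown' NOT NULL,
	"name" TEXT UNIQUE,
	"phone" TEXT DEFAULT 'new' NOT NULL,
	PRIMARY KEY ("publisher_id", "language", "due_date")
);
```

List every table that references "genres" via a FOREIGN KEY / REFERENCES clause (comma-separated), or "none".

- books.floor references genres(floor).

books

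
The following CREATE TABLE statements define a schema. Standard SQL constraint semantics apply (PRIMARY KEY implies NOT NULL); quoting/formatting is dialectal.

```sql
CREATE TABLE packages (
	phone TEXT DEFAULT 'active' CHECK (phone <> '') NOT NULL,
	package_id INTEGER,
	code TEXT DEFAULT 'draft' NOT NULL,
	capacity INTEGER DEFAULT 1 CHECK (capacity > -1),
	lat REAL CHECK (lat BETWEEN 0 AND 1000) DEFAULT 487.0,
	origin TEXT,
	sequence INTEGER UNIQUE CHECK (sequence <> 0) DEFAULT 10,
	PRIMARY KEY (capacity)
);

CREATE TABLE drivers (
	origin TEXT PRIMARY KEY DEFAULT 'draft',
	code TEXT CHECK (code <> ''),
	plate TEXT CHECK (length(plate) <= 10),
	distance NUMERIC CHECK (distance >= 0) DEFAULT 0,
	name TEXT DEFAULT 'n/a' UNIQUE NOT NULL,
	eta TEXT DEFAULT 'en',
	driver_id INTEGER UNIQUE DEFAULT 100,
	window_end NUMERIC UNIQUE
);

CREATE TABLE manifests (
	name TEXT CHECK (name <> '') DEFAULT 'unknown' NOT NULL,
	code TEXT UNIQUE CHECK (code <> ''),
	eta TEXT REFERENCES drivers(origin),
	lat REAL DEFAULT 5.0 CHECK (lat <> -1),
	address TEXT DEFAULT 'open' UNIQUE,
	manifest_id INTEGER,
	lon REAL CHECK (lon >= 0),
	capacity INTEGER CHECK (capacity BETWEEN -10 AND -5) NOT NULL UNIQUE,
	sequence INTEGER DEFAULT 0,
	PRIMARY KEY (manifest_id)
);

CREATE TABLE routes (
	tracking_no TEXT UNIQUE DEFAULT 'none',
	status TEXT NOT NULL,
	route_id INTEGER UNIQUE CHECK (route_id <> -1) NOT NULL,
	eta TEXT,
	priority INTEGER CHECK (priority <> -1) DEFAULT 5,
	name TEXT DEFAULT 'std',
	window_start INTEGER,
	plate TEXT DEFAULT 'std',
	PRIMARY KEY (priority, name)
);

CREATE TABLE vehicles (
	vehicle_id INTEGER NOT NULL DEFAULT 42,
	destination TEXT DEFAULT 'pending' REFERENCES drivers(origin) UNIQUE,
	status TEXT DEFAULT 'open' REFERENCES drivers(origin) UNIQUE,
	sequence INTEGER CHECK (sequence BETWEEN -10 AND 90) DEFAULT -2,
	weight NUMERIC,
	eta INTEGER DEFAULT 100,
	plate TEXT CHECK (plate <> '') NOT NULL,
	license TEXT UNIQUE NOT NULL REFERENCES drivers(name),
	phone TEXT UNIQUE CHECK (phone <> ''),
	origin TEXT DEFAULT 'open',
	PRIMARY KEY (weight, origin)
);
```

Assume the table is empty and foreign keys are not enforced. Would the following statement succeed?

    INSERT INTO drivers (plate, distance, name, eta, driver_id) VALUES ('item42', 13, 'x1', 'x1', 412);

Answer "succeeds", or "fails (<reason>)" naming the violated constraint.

succeeds

NOT NULL columns: name is supplied; origin defaults to 'draft'.
CHECK constraints: 'item42' satisfies (length(plate) <= 10); 13 satisfies (distance >= 0).
No constraint is violated.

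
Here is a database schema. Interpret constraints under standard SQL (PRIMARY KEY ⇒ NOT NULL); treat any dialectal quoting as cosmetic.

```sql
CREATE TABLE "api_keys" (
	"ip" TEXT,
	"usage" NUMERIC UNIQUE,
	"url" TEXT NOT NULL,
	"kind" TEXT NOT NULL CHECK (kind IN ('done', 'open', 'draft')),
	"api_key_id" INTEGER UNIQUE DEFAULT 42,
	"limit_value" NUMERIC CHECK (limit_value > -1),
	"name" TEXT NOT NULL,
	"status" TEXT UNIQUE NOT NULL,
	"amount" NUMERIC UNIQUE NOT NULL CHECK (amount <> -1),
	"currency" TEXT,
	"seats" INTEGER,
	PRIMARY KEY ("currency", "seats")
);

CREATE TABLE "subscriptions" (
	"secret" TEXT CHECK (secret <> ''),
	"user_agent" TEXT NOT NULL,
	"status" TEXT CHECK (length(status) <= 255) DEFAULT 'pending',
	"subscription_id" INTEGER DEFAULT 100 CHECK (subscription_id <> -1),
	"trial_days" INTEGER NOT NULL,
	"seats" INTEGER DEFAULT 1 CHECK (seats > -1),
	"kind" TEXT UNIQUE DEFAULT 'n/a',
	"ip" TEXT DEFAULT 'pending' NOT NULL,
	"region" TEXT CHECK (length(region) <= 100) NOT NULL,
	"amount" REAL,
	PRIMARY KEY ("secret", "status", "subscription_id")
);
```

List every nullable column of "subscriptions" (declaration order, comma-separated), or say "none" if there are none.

seats, kind, amount

- secret: part of the PRIMARY KEY, which implies NOT NULL → not nullable.
- user_agent: declared NOT NULL → not nullable.
- status: part of the PRIMARY KEY, which implies NOT NULL → not nullable.
- subscription_id: part of the PRIMARY KEY, which implies NOT NULL → not nullable.
- trial_days: declared NOT NULL → not nullable.
- seats: CHECK does not forbid NULL (a CHECK constraint passes when its expression is NULL) → nullable.
- kind: UNIQUE does not imply NOT NULL → nullable.
- ip: declared NOT NULL → not nullable.
- region: declared NOT NULL → not nullable.
- amount: no NOT NULL constraint applies → nullable.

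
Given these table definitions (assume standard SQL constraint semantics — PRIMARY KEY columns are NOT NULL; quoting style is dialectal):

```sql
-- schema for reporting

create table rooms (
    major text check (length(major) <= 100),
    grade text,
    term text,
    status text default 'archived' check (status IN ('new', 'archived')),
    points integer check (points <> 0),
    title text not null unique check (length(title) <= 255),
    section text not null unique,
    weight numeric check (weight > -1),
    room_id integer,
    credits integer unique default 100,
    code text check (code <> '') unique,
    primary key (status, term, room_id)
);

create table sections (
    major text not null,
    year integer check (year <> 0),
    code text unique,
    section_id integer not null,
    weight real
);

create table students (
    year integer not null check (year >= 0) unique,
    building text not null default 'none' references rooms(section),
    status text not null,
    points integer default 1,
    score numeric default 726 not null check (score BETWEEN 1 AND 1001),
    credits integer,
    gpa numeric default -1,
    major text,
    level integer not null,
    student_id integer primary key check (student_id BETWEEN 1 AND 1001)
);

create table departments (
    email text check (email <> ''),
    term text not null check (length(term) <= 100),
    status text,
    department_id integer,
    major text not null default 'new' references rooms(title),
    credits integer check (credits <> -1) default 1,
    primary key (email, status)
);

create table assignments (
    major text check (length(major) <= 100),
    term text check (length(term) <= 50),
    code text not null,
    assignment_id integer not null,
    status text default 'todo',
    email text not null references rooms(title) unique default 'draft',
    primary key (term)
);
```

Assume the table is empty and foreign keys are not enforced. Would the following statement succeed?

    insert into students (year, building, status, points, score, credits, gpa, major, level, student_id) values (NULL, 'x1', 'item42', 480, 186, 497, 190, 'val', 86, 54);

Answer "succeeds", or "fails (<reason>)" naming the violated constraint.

year is explicitly set to NULL, but year is declared NOT NULL.

fails (NOT NULL on year)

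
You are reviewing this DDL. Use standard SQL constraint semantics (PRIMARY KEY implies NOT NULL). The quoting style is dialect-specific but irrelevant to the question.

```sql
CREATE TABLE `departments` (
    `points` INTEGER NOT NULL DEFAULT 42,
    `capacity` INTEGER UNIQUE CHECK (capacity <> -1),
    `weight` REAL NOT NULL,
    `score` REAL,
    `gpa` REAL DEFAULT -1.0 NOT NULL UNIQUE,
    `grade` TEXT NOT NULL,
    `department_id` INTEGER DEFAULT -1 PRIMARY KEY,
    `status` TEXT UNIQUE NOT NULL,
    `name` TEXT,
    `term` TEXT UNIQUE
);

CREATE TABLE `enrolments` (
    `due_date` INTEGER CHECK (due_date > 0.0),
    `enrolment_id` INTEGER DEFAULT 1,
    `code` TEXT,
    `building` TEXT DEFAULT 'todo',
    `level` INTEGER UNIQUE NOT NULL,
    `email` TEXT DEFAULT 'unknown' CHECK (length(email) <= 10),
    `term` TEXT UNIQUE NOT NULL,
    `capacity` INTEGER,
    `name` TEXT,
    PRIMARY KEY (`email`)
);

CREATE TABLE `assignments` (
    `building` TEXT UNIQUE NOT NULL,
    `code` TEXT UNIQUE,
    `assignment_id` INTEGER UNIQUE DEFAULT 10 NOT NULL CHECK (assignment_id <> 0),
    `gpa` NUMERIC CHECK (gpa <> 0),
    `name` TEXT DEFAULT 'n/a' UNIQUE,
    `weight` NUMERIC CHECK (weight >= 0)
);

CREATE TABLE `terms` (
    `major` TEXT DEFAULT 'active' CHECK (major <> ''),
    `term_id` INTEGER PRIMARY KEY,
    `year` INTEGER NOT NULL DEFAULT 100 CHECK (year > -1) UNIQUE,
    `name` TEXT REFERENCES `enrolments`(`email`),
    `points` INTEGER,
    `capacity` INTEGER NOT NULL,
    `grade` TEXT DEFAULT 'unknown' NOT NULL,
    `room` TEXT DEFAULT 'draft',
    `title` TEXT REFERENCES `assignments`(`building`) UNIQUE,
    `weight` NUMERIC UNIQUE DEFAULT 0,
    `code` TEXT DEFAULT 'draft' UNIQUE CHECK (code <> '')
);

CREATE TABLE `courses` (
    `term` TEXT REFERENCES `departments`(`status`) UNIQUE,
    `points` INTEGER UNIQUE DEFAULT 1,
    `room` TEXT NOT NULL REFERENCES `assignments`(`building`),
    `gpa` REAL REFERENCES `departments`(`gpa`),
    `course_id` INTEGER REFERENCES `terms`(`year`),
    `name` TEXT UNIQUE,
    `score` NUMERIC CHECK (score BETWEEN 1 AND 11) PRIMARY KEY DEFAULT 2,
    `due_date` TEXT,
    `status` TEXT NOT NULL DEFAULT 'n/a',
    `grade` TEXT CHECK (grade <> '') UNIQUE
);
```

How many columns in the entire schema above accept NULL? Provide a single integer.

departments: 4 nullable (capacity, score, name, term — PK (department_id) and explicit NOT NULL columns excluded).
enrolments: 6 nullable (due_date, enrolment_id, code, building, capacity, name — PK (email) and explicit NOT NULL columns excluded).
assignments: 4 nullable (code, gpa, name, weight — PK none and explicit NOT NULL columns excluded).
terms: 7 nullable (major, name, points, room, title, weight, code — PK (term_id) and explicit NOT NULL columns excluded).
courses: 7 nullable (term, points, gpa, course_id, name, due_date, grade — PK (score) and explicit NOT NULL columns excluded).
Total: 4 + 6 + 4 + 7 + 7 = 28.

28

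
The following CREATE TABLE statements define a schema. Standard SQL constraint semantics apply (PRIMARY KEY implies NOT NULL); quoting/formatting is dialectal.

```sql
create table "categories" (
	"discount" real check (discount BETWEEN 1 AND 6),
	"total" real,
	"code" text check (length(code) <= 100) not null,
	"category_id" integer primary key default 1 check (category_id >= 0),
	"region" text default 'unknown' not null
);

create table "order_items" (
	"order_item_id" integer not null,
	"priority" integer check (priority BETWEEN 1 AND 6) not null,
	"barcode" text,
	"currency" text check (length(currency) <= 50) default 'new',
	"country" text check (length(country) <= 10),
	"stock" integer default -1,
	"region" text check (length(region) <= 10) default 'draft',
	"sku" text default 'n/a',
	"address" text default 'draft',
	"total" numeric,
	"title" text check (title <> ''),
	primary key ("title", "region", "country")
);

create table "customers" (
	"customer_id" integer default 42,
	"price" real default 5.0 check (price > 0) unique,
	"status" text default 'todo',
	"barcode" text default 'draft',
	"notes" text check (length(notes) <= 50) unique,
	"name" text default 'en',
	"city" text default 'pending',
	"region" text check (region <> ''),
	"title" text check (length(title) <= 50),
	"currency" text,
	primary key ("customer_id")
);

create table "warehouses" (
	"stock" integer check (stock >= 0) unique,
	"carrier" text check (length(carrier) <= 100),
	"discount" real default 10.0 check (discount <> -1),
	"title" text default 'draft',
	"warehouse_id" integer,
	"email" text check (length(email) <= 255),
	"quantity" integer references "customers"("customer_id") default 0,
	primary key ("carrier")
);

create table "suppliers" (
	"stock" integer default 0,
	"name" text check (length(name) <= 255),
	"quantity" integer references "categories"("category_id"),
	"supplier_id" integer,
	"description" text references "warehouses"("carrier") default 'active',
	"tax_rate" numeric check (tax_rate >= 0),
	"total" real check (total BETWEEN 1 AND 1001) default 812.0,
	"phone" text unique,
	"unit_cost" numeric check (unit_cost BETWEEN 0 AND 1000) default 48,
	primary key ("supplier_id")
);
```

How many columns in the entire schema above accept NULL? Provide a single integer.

categories: 2 nullable (discount, total — PK (category_id) and explicit NOT NULL columns excluded).
order_items: 6 nullable (barcode, currency, stock, sku, address, total — PK (title, region, country) and explicit NOT NULL columns excluded).
customers: 9 nullable (price, status, barcode, notes, name, city, region, title, currency — PK (customer_id) and explicit NOT NULL columns excluded).
warehouses: 6 nullable (stock, discount, title, warehouse_id, email, quantity — PK (carrier) and explicit NOT NULL columns excluded).
suppliers: 8 nullable (stock, name, quantity, description, tax_rate, total, phone, unit_cost — PK (supplier_id) and explicit NOT NULL columns excluded).
Total: 2 + 6 + 9 + 6 + 8 = 31.

31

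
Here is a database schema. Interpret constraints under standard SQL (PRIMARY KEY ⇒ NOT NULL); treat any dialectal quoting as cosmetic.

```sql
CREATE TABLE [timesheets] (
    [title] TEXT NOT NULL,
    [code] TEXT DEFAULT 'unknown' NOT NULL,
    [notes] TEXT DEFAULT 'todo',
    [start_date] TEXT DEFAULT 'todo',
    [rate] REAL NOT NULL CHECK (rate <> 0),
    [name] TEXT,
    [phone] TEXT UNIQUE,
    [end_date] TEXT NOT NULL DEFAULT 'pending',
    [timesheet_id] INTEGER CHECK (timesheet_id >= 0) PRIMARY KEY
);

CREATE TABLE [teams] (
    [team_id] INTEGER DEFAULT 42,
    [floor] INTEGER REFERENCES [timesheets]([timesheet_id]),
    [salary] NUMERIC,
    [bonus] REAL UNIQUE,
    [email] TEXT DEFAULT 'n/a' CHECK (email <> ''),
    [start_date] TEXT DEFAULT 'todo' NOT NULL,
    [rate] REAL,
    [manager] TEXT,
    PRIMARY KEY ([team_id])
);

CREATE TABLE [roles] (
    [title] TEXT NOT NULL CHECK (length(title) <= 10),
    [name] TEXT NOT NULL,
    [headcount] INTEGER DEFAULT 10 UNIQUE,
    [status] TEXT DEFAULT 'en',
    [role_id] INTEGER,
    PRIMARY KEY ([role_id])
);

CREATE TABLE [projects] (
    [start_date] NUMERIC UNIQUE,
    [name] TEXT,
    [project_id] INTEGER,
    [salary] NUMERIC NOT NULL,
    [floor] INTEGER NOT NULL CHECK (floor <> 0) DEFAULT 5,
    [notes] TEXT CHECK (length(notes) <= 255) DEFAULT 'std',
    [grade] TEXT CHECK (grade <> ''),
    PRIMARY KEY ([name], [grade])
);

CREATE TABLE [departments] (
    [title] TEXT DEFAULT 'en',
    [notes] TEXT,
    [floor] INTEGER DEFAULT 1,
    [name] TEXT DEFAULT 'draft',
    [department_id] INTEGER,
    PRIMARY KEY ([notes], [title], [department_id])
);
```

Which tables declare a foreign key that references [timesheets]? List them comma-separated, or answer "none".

teams

- teams.floor references timesheets(timesheet_id).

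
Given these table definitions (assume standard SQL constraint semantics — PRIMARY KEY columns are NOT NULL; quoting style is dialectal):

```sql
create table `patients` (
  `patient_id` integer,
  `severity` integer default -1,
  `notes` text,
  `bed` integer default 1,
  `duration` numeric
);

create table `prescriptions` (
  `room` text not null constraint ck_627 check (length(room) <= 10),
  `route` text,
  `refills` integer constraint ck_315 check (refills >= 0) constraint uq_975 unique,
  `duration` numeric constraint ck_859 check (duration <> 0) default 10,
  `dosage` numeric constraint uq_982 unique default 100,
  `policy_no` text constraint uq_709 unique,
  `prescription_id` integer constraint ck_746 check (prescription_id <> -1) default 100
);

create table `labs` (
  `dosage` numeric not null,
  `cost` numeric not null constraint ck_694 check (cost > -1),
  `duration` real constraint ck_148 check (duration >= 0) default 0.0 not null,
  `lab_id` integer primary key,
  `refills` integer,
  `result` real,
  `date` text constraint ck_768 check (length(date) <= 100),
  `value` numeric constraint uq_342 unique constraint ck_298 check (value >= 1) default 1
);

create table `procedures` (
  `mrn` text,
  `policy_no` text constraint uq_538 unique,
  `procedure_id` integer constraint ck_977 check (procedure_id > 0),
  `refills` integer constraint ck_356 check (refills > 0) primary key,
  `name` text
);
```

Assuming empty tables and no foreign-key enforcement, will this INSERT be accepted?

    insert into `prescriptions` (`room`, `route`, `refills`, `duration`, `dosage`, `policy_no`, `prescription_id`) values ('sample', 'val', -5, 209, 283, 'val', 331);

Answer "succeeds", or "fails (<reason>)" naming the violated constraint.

The value -5 for refills violates CHECK (refills >= 0).

fails (CHECK on refills)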